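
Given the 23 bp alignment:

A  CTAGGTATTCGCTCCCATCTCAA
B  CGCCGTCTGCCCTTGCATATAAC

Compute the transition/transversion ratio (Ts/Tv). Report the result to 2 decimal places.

Transitions are A↔G and C↔T; transversions are all other mismatches.
Transitions: 1. Transversions: 10.
R = 1/10 = 0.10.

0.10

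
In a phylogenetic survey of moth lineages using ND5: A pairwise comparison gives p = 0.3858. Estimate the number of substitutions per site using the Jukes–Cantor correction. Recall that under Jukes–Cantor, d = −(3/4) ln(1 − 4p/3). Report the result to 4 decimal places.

d = −(3/4) ln(1 − 4p/3) = −0.75 ln(1 − 0.5144) = −0.75 ln(0.4856)
  = −0.75 × (-0.722370) = 0.541778 substitutions/site.

0.5418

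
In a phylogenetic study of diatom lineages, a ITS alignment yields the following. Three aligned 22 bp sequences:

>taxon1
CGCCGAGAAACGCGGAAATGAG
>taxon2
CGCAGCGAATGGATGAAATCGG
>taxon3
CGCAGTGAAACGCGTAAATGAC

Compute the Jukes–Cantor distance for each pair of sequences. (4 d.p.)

taxon1–taxon2: 8/22 sites differ → p ≈ 0.363636, d = −0.75 ln(1 − 0.484848) = 0.497470 ≈ 0.4975.
taxon1–taxon3: 4/22 sites differ → p ≈ 0.181818, d = −0.75 ln(1 − 0.242424) = 0.208224 ≈ 0.2082.
taxon2–taxon3: 9/22 sites differ → p ≈ 0.409091, d = −0.75 ln(1 − 0.545455) = 0.591344 ≈ 0.5913.

d(taxon1,taxon2) = 0.4975, d(taxon1,taxon3) = 0.2082, d(taxon2,taxon3) = 0.5913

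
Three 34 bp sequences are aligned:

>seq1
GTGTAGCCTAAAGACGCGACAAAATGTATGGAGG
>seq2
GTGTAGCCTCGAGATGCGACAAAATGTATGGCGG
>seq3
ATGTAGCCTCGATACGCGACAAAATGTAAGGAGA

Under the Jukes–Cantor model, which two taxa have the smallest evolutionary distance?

seq1 and seq2

seq1–seq2: 4/34 differ, p = 0.118, d = 0.128.
seq1–seq3: 6/34 differ, p = 0.176, d = 0.201.
seq2–seq3: 6/34 differ, p = 0.176, d = 0.201.
The smallest distance is between seq1 and seq2.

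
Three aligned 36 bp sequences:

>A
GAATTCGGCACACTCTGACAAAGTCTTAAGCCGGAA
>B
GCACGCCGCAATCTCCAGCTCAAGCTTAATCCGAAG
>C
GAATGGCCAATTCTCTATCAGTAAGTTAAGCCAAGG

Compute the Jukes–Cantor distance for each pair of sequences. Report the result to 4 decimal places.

d(A,B) = 0.6735, d(A,C) = 0.8240, d(B,C) = 0.6735

A–B: 16/36 sites differ → p ≈ 0.444444, d = −0.75 ln(1 − 0.592592) = 0.673455 ≈ 0.6735.
A–C: 18/36 sites differ → p = 0.5, d = −0.75 ln(1 − 0.666667) = 0.823960 ≈ 0.8240.
B–C: 16/36 sites differ → p ≈ 0.444444, d = −0.75 ln(1 − 0.592592) = 0.673455 ≈ 0.6735.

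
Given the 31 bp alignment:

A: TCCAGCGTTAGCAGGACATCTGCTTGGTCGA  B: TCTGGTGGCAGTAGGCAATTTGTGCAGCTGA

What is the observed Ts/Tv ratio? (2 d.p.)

Transitions are A↔G and C↔T; transversions are all other mismatches.
Transitions: 11. Transversions: 4.
R = 11/4 = 2.75.

2.75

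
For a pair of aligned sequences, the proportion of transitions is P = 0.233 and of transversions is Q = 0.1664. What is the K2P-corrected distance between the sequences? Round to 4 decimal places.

Under the Kimura two-parameter model, d = −½ ln(1 − 2P − Q) − ¼ ln(1 − 2Q).
1 − 2P − Q = 0.3676, giving −½ ln(0.3676) = 0.500380.
1 − 2Q = 0.6672, giving −¼ ln(0.6672) = 0.101166.
d = 0.500380 + 0.101166 = 0.601546.

0.6015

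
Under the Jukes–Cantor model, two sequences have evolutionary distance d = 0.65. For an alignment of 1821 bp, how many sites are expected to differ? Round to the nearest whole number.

792

Invert JC69: p = (3/4)(1 − e^(−4d/3)) = 0.75 × (1 − e^(-0.866667)) = 0.75 × (1 − 0.420350) = 0.434738.
Expected differing sites = pL ≈ 0.434738 × 1821 = 791.657898 ≈ 792.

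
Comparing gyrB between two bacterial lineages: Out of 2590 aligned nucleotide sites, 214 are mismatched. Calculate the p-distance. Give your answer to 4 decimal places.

p = 214/2590 = 0.082625… ≈ 0.0826 (to 4 d.p.).

0.0826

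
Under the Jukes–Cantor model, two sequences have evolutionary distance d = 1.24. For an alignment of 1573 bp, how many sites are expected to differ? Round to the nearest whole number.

954

Invert JC69: p = (3/4)(1 − e^(−4d/3)) = 0.75 × (1 − e^(-1.653333)) = 0.75 × (1 − 0.191411) = 0.606442.
Expected differing sites = pL ≈ 0.606442 × 1573 = 953.933266 ≈ 954.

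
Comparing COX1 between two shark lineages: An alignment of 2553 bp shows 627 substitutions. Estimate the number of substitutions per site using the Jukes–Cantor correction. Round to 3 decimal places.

p = 627/2553 ≈ 0.245593.
d = −(3/4) ln(1 − 4p/3) = −0.75 ln(1 − 0.327457) = −0.75 ln(0.672543)
  = −0.75 × (-0.396689) = 0.297517 substitutions/site.

0.298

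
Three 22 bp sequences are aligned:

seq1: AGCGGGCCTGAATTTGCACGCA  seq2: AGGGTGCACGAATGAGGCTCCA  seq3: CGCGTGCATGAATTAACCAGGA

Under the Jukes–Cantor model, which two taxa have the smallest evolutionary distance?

seq1 and seq3

seq1–seq2: 10/22 differ, p = 0.455, d = 0.699.
seq1–seq3: 8/22 differ, p = 0.364, d = 0.497.
seq2–seq3: 9/22 differ, p = 0.409, d = 0.591.
The smallest distance is between seq1 and seq3.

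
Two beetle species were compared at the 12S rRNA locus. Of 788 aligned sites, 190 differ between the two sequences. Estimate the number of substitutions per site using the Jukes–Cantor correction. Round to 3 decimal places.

p = 190/788 ≈ 0.241117.
d = −(3/4) ln(1 − 4p/3) = −0.75 ln(1 − 0.321489) = −0.75 ln(0.678511)
  = −0.75 × (-0.387855) = 0.290891 substitutions/site.

0.291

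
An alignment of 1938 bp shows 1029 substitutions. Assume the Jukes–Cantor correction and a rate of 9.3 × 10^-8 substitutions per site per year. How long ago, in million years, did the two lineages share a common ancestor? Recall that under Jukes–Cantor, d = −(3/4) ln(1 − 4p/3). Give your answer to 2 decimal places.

p = 1029/1938 ≈ 0.53096.
d = −(3/4) ln(1 − 4p/3) = −0.75 ln(1 − 0.707947) = −0.75 ln(0.292053)
  = −0.75 × (-1.230820) = 0.923115 substitutions/site.
Under a molecular clock d = 2μt, so t = d/(2μ) = 0.923115 / (2 × 9.3 × 10^-8) = 4.96 million years.

4.96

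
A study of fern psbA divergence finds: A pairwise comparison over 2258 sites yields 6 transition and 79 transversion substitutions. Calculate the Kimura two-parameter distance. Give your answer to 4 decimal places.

0.0387

P = 6/2258 ≈ 0.002657 and Q = 79/2258 ≈ 0.034987.
Under the Kimura two-parameter model, d = −½ ln(1 − 2P − Q) − ¼ ln(1 − 2Q).
1 − 2P − Q = 0.959699, giving −½ ln(0.959699) = 0.020568.
1 − 2Q = 0.930026, giving −¼ ln(0.930026) = 0.018136.
d = 0.020568 + 0.018136 = 0.038704.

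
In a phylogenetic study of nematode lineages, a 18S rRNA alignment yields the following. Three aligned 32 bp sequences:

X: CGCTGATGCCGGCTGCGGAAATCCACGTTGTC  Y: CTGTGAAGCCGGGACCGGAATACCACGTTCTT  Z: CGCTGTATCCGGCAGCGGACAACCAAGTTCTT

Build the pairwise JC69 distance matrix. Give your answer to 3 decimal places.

d(X,Y) = 0.404, d(X,Z) = 0.353, d(Y,Z) = 0.353

X–Y: 10/32 sites differ → p = 0.3125, d = −0.75 ln(1 − 0.416667) = 0.404248 ≈ 0.404.
X–Z: 9/32 sites differ → p = 0.28125, d = −0.75 ln(1 − 0.375) = 0.352503 ≈ 0.353.
Y–Z: 9/32 sites differ → p = 0.28125, d = −0.75 ln(1 − 0.375) = 0.352503 ≈ 0.353.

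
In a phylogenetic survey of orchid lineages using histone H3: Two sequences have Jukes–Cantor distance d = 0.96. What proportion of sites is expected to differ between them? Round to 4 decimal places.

0.5415

p = (3/4)(1 − e^(−4d/3)) = 0.75 × (1 − e^(-1.28)) = 0.75 × (1 − 0.278037) = 0.541472.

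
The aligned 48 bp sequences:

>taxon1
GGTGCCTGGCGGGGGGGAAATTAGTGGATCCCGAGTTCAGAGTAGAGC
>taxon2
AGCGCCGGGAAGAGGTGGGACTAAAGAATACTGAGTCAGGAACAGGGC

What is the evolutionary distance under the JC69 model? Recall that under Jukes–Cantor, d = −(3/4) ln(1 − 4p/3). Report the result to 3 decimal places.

The sequences differ at 21 of 48 sites, so p = 21/48 = 0.4375.
d = −(3/4) ln(1 − 4p/3) = −0.75 ln(1 − 0.583333) = −0.75 ln(0.416667)
  = −0.75 × (-0.875468) = 0.656601 substitutions/site.

0.657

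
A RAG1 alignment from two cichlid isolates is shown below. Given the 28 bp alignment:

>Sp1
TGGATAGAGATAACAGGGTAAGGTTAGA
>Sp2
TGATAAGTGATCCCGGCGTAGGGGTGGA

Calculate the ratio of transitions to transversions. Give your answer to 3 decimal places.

0.571

Transitions are A↔G and C↔T; transversions are all other mismatches.
Transitions: 4. Transversions: 7.
R = 4/7 = 0.571428… ≈ 0.571 (to 3 d.p.).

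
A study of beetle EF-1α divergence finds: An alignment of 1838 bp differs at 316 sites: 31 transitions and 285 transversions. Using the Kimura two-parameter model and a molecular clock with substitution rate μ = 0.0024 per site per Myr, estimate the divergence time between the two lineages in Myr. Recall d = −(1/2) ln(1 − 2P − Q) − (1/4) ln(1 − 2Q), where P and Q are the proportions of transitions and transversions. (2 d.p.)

P = 31/1838 ≈ 0.016866 and Q = 285/1838 ≈ 0.15506.
Under the Kimura two-parameter model, d = −½ ln(1 − 2P − Q) − ¼ ln(1 − 2Q).
1 − 2P − Q = 0.811208, giving −½ ln(0.811208) = 0.104615.
1 − 2Q = 0.68988, giving −¼ ln(0.68988) = 0.092809.
d = 0.104615 + 0.092809 = 0.197424.
Under a molecular clock d = 2μt, so t = d/(2μ) = 0.197424 / (2 × 0.0024) = 41.13 Myr.

41.13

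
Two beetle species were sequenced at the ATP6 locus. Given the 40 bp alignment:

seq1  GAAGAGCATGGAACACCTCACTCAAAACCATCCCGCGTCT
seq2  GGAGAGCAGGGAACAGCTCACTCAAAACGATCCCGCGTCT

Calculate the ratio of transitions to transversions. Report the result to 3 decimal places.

Transitions are A↔G and C↔T; transversions are all other mismatches.
Transitions: 1. Transversions: 3.
R = 1/3 = 0.333333… ≈ 0.333 (to 3 d.p.).

0.333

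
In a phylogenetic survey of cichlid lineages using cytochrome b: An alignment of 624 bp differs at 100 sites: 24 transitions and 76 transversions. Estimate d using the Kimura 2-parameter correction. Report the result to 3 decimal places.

P = 24/624 ≈ 0.038462 and Q = 76/624 ≈ 0.121795.
Under the Kimura two-parameter model, d = −½ ln(1 − 2P − Q) − ¼ ln(1 − 2Q).
1 − 2P − Q = 0.801281, giving −½ ln(0.801281) = 0.110772.
1 − 2Q = 0.75641, giving −¼ ln(0.75641) = 0.069793.
d = 0.110772 + 0.069793 = 0.180565.

0.181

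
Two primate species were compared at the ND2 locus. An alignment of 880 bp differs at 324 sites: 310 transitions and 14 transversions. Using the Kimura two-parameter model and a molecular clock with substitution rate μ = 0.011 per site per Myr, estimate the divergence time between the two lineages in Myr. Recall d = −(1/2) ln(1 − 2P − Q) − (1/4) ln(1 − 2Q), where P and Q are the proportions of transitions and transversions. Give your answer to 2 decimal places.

P = 310/880 ≈ 0.352273 and Q = 14/880 ≈ 0.015909.
Under the Kimura two-parameter model, d = −½ ln(1 − 2P − Q) − ¼ ln(1 − 2Q).
1 − 2P − Q = 0.279545, giving −½ ln(0.279545) = 0.637296.
1 − 2Q = 0.968182, giving −¼ ln(0.968182) = 0.008084.
d = 0.637296 + 0.008084 = 0.645380.
Under a molecular clock d = 2μt, so t = d/(2μ) = 0.645380 / (2 × 0.011) = 29.34 Myr.

29.34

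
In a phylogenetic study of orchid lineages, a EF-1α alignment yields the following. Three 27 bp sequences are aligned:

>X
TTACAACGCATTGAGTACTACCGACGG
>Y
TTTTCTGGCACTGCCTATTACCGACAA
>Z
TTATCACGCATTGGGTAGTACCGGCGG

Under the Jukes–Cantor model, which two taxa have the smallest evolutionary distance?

X–Y: 11/27 differ, p = 0.407, d = 0.588.
X–Z: 5/27 differ, p = 0.185, d = 0.213.
Y–Z: 10/27 differ, p = 0.370, d = 0.511.
The smallest distance is between X and Z.

X and Z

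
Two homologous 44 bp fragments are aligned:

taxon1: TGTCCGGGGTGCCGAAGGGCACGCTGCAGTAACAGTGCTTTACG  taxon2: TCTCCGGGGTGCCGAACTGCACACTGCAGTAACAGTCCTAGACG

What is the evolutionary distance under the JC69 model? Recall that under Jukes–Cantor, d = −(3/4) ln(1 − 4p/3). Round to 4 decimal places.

The sequences differ at 7 of 44 sites (2, 17, 18, 23, 37, 40, 41), so p = 7/44 ≈ 0.159091.
d = −(3/4) ln(1 − 4p/3) = −0.75 ln(1 − 0.212121) = −0.75 ln(0.787879)
  = −0.75 × (-0.238411) = 0.178808 substitutions/site.

0.1788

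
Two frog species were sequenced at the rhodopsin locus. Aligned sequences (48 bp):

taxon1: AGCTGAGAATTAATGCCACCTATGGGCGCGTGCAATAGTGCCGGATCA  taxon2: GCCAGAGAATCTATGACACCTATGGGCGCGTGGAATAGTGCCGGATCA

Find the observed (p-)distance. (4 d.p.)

The sequences differ at 7 of 48 positions (sites 1, 2, 4, 11, 12, 16, 33).
p = 7/48 = 0.145833… ≈ 0.1458 (to 4 d.p.).

0.1458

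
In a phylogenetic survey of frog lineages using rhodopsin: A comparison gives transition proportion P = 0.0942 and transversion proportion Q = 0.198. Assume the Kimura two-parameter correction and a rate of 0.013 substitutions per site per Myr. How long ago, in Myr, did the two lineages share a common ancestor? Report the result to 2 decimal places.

Under the Kimura two-parameter model, d = −½ ln(1 − 2P − Q) − ¼ ln(1 − 2Q).
1 − 2P − Q = 0.6136, giving −½ ln(0.6136) = 0.244206.
1 − 2Q = 0.604, giving −¼ ln(0.604) = 0.126045.
d = 0.244206 + 0.126045 = 0.370251.
Under a molecular clock d = 2μt, so t = d/(2μ) = 0.370251 / (2 × 0.013) = 14.24 Myr.

14.24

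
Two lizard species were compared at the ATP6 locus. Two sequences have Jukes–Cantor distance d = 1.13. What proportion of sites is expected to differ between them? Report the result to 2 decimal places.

0.58

p = (3/4)(1 − e^(−4d/3)) = 0.75 × (1 − e^(-1.506667)) = 0.75 × (1 − 0.221647) = 0.583765.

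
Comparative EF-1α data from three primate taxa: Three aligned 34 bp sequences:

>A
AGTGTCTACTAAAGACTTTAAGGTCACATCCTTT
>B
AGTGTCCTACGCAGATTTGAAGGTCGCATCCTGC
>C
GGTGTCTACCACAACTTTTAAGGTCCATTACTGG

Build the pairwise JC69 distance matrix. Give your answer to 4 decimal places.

d(A,B) = 0.4234, d(A,C) = 0.4770, d(B,C) = 0.5347

A–B: 11/34 sites differ → p ≈ 0.323529, d = −0.75 ln(1 − 0.431372) = 0.423397 ≈ 0.4234.
A–C: 12/34 sites differ → p ≈ 0.352941, d = −0.75 ln(1 − 0.470588) = 0.476991 ≈ 0.4770.
B–C: 13/34 sites differ → p ≈ 0.382353, d = −0.75 ln(1 − 0.509804) = 0.534712 ≈ 0.5347.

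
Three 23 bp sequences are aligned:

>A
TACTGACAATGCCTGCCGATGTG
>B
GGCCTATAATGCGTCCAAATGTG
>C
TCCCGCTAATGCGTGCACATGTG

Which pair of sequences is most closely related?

B and C

A–B: 9/23 differ, p = 0.391, d = 0.553.
A–C: 7/23 differ, p = 0.304, d = 0.390.
B–C: 6/23 differ, p = 0.261, d = 0.321.
The smallest distance is between B and C.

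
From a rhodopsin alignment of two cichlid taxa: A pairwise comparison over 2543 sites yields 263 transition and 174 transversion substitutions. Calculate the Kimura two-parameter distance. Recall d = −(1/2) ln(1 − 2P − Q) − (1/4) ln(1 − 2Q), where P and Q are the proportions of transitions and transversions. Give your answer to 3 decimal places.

P = 263/2543 ≈ 0.103421 and Q = 174/2543 ≈ 0.068423.
Under the Kimura two-parameter model, d = −½ ln(1 − 2P − Q) − ¼ ln(1 − 2Q).
1 − 2P − Q = 0.724735, giving −½ ln(0.724735) = 0.160975.
1 − 2Q = 0.863154, giving −¼ ln(0.863154) = 0.036791.
d = 0.160975 + 0.036791 = 0.197766.

0.198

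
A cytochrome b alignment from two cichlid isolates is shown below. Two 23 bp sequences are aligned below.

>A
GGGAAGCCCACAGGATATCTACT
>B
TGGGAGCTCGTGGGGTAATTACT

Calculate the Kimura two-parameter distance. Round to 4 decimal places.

Of 23 sites, 7 differences are transitions and 2 are transversions, so P = 7/23 ≈ 0.304348 and Q = 2/23 ≈ 0.086957.
Under the Kimura two-parameter model, d = −½ ln(1 − 2P − Q) − ¼ ln(1 − 2Q).
1 − 2P − Q = 0.304347, giving −½ ln(0.304347) = 0.594793.
1 − 2Q = 0.826086, giving −¼ ln(0.826086) = 0.047764.
d = 0.594793 + 0.047764 = 0.642557.

0.6426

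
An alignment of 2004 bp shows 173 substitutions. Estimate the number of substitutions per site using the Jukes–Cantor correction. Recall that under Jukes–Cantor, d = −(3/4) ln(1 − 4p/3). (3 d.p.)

p = 173/2004 ≈ 0.086327.
d = −(3/4) ln(1 − 4p/3) = −0.75 ln(1 − 0.115103) = −0.75 ln(0.884897)
  = −0.75 × (-0.122284) = 0.091713 substitutions/site.

0.092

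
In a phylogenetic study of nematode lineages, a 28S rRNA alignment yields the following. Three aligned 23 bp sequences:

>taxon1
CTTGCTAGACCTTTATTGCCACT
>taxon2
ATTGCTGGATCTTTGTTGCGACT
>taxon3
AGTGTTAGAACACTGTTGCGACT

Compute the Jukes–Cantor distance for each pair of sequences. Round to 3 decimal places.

d(taxon1,taxon2) = 0.257, d(taxon1,taxon3) = 0.467, d(taxon2,taxon3) = 0.321

taxon1–taxon2: 5/23 sites differ → p ≈ 0.217391, d = −0.75 ln(1 − 0.289855) = 0.256715 ≈ 0.257.
taxon1–taxon3: 8/23 sites differ → p ≈ 0.347826, d = −0.75 ln(1 − 0.463768) = 0.467391 ≈ 0.467.
taxon2–taxon3: 6/23 sites differ → p ≈ 0.26087, d = −0.75 ln(1 − 0.347827) = 0.320584 ≈ 0.321.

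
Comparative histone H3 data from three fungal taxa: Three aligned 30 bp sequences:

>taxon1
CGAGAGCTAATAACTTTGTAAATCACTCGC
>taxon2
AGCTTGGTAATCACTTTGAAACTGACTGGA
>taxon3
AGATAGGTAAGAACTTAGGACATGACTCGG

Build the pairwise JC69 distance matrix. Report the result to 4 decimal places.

taxon1–taxon2: 11/30 sites differ → p ≈ 0.366667, d = −0.75 ln(1 − 0.488889) = 0.503376 ≈ 0.5034.
taxon1–taxon3: 9/30 sites differ → p = 0.3, d = −0.75 ln(1 − 0.4) = 0.383119 ≈ 0.3831.
taxon2–taxon3: 10/30 sites differ → p ≈ 0.333333, d = −0.75 ln(1 − 0.444444) = 0.440839 ≈ 0.4408.

d(taxon1,taxon2) = 0.5034, d(taxon1,taxon3) = 0.3831, d(taxon2,taxon3) = 0.4408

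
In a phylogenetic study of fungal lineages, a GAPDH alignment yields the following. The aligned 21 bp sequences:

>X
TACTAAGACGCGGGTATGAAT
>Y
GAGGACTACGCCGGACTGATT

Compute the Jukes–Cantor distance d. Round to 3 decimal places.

The sequences differ at 9 of 21 sites (1, 3, 4, 6, 7, 12, 15, 16, 20), so p = 9/21 ≈ 0.428571.
d = −(3/4) ln(1 − 4p/3) = −0.75 ln(1 − 0.571428) = −0.75 ln(0.428572)
  = −0.75 × (-0.847297) = 0.635473 substitutions/site.

0.635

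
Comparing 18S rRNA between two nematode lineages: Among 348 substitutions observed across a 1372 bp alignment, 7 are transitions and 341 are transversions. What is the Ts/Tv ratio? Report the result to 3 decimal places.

0.021

R = 7/341 = 0.020527… ≈ 0.021 (to 3 d.p.).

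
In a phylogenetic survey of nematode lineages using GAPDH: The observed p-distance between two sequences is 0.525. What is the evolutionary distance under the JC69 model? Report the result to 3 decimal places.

d = −(3/4) ln(1 − 4p/3) = −0.75 ln(1 − 0.7) = −0.75 ln(0.3)
  = −0.75 × (-1.203973) = 0.902980 substitutions/site.

0.903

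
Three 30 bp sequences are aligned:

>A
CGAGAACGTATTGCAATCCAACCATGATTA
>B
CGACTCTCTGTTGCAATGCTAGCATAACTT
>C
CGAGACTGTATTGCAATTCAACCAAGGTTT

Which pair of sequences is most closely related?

A–B: 12/30 differ, p = 0.400, d = 0.572.
A–C: 6/30 differ, p = 0.200, d = 0.233.
B–C: 11/30 differ, p = 0.367, d = 0.503.
The smallest distance is between A and C.

A and C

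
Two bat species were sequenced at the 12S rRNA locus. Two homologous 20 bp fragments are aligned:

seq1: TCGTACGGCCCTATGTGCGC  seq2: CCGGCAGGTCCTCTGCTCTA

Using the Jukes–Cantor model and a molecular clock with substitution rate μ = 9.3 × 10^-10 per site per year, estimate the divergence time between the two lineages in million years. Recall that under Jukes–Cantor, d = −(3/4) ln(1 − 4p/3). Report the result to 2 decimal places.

The sequences differ at 10 of 20 sites (1, 4, 5, 6, 9, 13, 16, 17, 19, 20), so p = 10/20 = 0.5.
d = −(3/4) ln(1 − 4p/3) = −0.75 ln(1 − 0.666667) = −0.75 ln(0.333333)
  = −0.75 × (-1.098613) = 0.823960 substitutions/site.
Under a molecular clock d = 2μt, so t = d/(2μ) = 0.823960 / (2 × 9.3 × 10^-10) = 442.99 million years.

442.99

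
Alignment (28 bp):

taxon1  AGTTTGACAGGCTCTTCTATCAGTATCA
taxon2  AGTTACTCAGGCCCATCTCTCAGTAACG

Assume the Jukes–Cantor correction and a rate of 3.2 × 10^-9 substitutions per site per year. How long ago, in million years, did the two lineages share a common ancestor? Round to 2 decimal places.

56.20

The sequences differ at 8 of 28 sites (5, 6, 7, 13, 15, 19, 26, 28), so p = 8/28 ≈ 0.285714.
d = −(3/4) ln(1 − 4p/3) = −0.75 ln(1 − 0.380952) = −0.75 ln(0.619048)
  = −0.75 × (-0.479572) = 0.359679 substitutions/site.
Under a molecular clock d = 2μt, so t = d/(2μ) = 0.359679 / (2 × 3.2 × 10^-9) = 56.20 million years.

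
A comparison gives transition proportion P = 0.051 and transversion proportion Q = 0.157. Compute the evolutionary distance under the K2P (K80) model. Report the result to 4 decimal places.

Under the Kimura two-parameter model, d = −½ ln(1 − 2P − Q) − ¼ ln(1 − 2Q).
1 − 2P − Q = 0.741, giving −½ ln(0.741) = 0.149877.
1 − 2Q = 0.686, giving −¼ ln(0.686) = 0.094219.
d = 0.149877 + 0.094219 = 0.244096.

0.2441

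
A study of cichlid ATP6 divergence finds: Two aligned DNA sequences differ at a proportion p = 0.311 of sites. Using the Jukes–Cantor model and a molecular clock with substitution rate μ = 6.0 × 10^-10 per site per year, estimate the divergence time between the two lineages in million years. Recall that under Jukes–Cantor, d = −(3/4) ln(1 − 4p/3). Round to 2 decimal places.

d = −(3/4) ln(1 − 4p/3) = −0.75 ln(1 − 0.414667) = −0.75 ln(0.585333)
  = −0.75 × (-0.535574) = 0.401681 substitutions/site.
Under a molecular clock d = 2μt, so t = d/(2μ) = 0.401681 / (2 × 6.0 × 10^-10) = 334.73 million years.

334.73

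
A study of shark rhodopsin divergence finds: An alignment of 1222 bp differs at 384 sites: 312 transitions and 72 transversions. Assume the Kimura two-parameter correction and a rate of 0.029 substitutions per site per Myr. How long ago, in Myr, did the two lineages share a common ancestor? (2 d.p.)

P = 312/1222 ≈ 0.255319 and Q = 72/1222 ≈ 0.05892.
Under the Kimura two-parameter model, d = −½ ln(1 − 2P − Q) − ¼ ln(1 − 2Q).
1 − 2P − Q = 0.430442, giving −½ ln(0.430442) = 0.421471.
1 − 2Q = 0.88216, giving −¼ ln(0.88216) = 0.031345.
d = 0.421471 + 0.031345 = 0.452816.
Under a molecular clock d = 2μt, so t = d/(2μ) = 0.452816 / (2 × 0.029) = 7.81 Myr.

7.81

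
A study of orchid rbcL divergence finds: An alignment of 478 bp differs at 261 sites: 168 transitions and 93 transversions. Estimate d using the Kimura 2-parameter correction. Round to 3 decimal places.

1.262

P = 168/478 ≈ 0.351464 and Q = 93/478 ≈ 0.194561.
Under the Kimura two-parameter model, d = −½ ln(1 − 2P − Q) − ¼ ln(1 − 2Q).
1 − 2P − Q = 0.102511, giving −½ ln(0.102511) = 1.138893.
1 − 2Q = 0.610878, giving −¼ ln(0.610878) = 0.123215.
d = 1.138893 + 0.123215 = 1.262108.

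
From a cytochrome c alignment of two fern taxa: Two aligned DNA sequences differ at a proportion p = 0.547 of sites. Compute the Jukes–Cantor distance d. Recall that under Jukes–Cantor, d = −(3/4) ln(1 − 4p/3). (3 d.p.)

0.980

d = −(3/4) ln(1 − 4p/3) = −0.75 ln(1 − 0.729333) = −0.75 ln(0.270667)
  = −0.75 × (-1.306866) = 0.980150 substitutions/site.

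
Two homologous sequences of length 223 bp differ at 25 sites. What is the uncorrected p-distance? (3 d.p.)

0.112

p = 25/223 = 0.112107… ≈ 0.112 (to 3 d.p.).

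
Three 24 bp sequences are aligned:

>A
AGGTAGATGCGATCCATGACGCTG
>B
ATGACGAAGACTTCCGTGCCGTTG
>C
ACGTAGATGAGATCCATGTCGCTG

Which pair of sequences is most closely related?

A and C

A–B: 10/24 differ, p = 0.417, d = 0.608.
A–C: 3/24 differ, p = 0.125, d = 0.137.
B–C: 9/24 differ, p = 0.375, d = 0.520.
The smallest distance is between A and C.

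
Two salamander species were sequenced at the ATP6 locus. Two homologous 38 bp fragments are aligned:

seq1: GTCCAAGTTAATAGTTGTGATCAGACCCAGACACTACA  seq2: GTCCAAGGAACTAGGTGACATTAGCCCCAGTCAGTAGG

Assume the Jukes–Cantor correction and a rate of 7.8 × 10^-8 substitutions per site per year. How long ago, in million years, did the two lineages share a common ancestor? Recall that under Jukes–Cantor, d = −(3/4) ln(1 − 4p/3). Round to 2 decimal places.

2.63

The sequences differ at 12 of 38 sites, so p = 12/38 ≈ 0.315789.
d = −(3/4) ln(1 − 4p/3) = −0.75 ln(1 − 0.421052) = −0.75 ln(0.578948)
  = −0.75 × (-0.546543) = 0.409907 substitutions/site.
Under a molecular clock d = 2μt, so t = d/(2μ) = 0.409907 / (2 × 7.8 × 10^-8) = 2.63 million years.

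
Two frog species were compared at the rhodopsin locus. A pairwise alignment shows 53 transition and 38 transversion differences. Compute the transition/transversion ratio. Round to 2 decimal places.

R = 53/38 = 1.394736… ≈ 1.39 (to 2 d.p.).

1.39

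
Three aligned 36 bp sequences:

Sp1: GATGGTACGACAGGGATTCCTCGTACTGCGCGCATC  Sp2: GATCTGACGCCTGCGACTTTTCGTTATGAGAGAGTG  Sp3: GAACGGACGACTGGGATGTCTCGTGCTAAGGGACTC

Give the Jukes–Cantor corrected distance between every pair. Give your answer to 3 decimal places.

d(Sp1,Sp2) = 0.673, d(Sp1,Sp3) = 0.441, d(Sp2,Sp3) = 0.493

Sp1–Sp2: 16/36 sites differ → p ≈ 0.444444, d = −0.75 ln(1 − 0.592592) = 0.673455 ≈ 0.673.
Sp1–Sp3: 12/36 sites differ → p ≈ 0.333333, d = −0.75 ln(1 − 0.444444) = 0.440839 ≈ 0.441.
Sp2–Sp3: 13/36 sites differ → p ≈ 0.361111, d = −0.75 ln(1 − 0.481481) = 0.492584 ≈ 0.493.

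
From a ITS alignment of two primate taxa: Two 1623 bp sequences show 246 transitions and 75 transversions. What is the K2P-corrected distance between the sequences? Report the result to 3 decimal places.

P = 246/1623 ≈ 0.151571 and Q = 75/1623 ≈ 0.046211.
Under the Kimura two-parameter model, d = −½ ln(1 − 2P − Q) − ¼ ln(1 − 2Q).
1 − 2P − Q = 0.650647, giving −½ ln(0.650647) = 0.214894.
1 − 2Q = 0.907578, giving −¼ ln(0.907578) = 0.024244.
d = 0.214894 + 0.024244 = 0.239138.

0.239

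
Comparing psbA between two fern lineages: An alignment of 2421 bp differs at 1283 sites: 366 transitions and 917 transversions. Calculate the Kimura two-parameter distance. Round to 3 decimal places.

P = 366/2421 ≈ 0.151177 and Q = 917/2421 ≈ 0.378769.
Under the Kimura two-parameter model, d = −½ ln(1 − 2P − Q) − ¼ ln(1 − 2Q).
1 − 2P − Q = 0.318877, giving −½ ln(0.318877) = 0.571475.
1 − 2Q = 0.242462, giving −¼ ln(0.242462) = 0.354228.
d = 0.571475 + 0.354228 = 0.925703.

0.926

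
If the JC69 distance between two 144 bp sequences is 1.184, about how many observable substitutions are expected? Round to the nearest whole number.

Invert JC69: p = (3/4)(1 − e^(−4d/3)) = 0.75 × (1 − e^(-1.578667)) = 0.75 × (1 − 0.206250) = 0.595313.
Expected differing sites = pL ≈ 0.595313 × 144 = 85.725072 ≈ 86.

86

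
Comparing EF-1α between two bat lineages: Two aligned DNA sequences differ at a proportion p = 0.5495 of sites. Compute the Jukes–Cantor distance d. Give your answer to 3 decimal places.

0.989

d = −(3/4) ln(1 − 4p/3) = −0.75 ln(1 − 0.732667) = −0.75 ln(0.267333)
  = −0.75 × (-1.319260) = 0.989445 substitutions/site.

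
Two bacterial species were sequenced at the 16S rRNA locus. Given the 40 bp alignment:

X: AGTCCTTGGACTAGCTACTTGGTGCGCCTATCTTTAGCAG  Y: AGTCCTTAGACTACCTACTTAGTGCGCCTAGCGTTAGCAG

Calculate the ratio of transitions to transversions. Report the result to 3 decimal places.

0.667

Transitions are A↔G and C↔T; transversions are all other mismatches.
Transitions: 2. Transversions: 3.
R = 2/3 = 0.666666… ≈ 0.667 (to 3 d.p.).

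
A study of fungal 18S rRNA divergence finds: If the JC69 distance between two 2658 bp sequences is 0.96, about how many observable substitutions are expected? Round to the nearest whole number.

1439

Invert JC69: p = (3/4)(1 − e^(−4d/3)) = 0.75 × (1 − e^(-1.28)) = 0.75 × (1 − 0.278037) = 0.541472.
Expected differing sites = pL ≈ 0.541472 × 2658 = 1439.232576 ≈ 1439.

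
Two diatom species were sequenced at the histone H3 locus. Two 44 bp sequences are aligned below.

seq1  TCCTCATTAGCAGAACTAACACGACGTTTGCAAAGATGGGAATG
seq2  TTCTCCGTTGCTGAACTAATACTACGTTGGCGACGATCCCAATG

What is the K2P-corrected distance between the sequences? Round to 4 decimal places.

Of 44 sites, 3 differences are transitions and 10 are transversions, so P = 3/44 ≈ 0.068182 and Q = 10/44 ≈ 0.227273.
Under the Kimura two-parameter model, d = −½ ln(1 − 2P − Q) − ¼ ln(1 − 2Q).
1 − 2P − Q = 0.636363, giving −½ ln(0.636363) = 0.225993.
1 − 2Q = 0.545454, giving −¼ ln(0.545454) = 0.151534.
d = 0.225993 + 0.151534 = 0.377527.

0.3775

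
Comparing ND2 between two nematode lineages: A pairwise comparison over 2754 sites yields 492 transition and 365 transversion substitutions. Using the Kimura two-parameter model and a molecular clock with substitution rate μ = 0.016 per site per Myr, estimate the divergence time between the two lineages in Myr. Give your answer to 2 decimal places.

12.92

P = 492/2754 ≈ 0.178649 and Q = 365/2754 ≈ 0.132534.
Under the Kimura two-parameter model, d = −½ ln(1 − 2P − Q) − ¼ ln(1 − 2Q).
1 − 2P − Q = 0.510168, giving −½ ln(0.510168) = 0.336508.
1 − 2Q = 0.734932, giving −¼ ln(0.734932) = 0.076994.
d = 0.336508 + 0.076994 = 0.413502.
Under a molecular clock d = 2μt, so t = d/(2μ) = 0.413502 / (2 × 0.016) = 12.92 Myr.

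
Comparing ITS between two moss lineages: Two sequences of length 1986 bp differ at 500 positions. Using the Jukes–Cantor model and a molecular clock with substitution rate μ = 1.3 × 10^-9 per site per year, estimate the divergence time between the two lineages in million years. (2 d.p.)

117.98

p = 500/1986 ≈ 0.251762.
d = −(3/4) ln(1 − 4p/3) = −0.75 ln(1 − 0.335683) = −0.75 ln(0.664317)
  = −0.75 × (-0.408996) = 0.306747 substitutions/site.
Under a molecular clock d = 2μt, so t = d/(2μ) = 0.306747 / (2 × 1.3 × 10^-9) = 117.98 million years.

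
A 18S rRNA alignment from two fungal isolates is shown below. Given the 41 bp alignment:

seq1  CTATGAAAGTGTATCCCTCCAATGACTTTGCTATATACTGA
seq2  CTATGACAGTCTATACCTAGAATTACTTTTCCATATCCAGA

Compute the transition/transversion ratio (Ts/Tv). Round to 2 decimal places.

Transitions are A↔G and C↔T; transversions are all other mismatches.
Transitions: 1. Transversions: 9.
R = 1/9 = 0.111111… ≈ 0.11 (to 2 d.p.).

0.11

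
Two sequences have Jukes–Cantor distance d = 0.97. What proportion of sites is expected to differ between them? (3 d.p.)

0.544

p = (3/4)(1 − e^(−4d/3)) = 0.75 × (1 − e^(-1.293333)) = 0.75 × (1 − 0.274355) = 0.544234.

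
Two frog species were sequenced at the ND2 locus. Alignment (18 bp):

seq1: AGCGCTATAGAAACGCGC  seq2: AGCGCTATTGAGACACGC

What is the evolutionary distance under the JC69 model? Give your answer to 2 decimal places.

0.19

The sequences differ at 3 of 18 sites (9, 12, 15), so p = 3/18 ≈ 0.166667.
d = −(3/4) ln(1 − 4p/3) = −0.75 ln(1 − 0.222223) = −0.75 ln(0.777777)
  = −0.75 × (-0.251315) = 0.188486 substitutions/site.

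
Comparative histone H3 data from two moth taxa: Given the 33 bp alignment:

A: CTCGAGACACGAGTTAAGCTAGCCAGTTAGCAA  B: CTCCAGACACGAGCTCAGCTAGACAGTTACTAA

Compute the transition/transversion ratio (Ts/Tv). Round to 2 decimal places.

Transitions are A↔G and C↔T; transversions are all other mismatches.
Transitions: 2. Transversions: 4.
R = 2/4 = 0.50.

0.50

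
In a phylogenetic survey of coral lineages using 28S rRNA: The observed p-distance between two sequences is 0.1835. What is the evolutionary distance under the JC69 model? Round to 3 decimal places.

d = −(3/4) ln(1 − 4p/3) = −0.75 ln(1 − 0.244667) = −0.75 ln(0.755333)
  = −0.75 × (-0.280597) = 0.210448 substitutions/site.

0.210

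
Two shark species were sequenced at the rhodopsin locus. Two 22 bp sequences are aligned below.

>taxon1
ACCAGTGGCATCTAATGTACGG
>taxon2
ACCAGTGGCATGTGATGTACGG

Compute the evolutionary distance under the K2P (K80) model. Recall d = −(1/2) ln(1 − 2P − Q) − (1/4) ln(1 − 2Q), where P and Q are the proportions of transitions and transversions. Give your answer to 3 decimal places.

0.097

Of 22 sites, 1 differences are transitions and 1 are transversions, so P = 1/22 ≈ 0.045455 and Q = 1/22 ≈ 0.045455.
Under the Kimura two-parameter model, d = −½ ln(1 − 2P − Q) − ¼ ln(1 − 2Q).
1 − 2P − Q = 0.863635, giving −½ ln(0.863635) = 0.073303.
1 − 2Q = 0.90909, giving −¼ ln(0.90909) = 0.023828.
d = 0.073303 + 0.023828 = 0.097131.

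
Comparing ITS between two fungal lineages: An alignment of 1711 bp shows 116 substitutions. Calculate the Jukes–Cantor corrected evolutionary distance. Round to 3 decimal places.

p = 116/1711 ≈ 0.067797.
d = −(3/4) ln(1 − 4p/3) = −0.75 ln(1 − 0.090396) = −0.75 ln(0.909604)
  = −0.75 × (-0.094746) = 0.071060 substitutions/site.

0.071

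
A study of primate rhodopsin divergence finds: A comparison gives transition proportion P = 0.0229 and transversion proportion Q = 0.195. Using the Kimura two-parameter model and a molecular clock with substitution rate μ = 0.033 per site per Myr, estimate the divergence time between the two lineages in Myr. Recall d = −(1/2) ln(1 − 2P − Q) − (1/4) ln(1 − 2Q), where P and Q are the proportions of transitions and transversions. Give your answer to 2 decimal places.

3.96

Under the Kimura two-parameter model, d = −½ ln(1 − 2P − Q) − ¼ ln(1 − 2Q).
1 − 2P − Q = 0.7592, giving −½ ln(0.7592) = 0.137745.
1 − 2Q = 0.61, giving −¼ ln(0.61) = 0.123574.
d = 0.137745 + 0.123574 = 0.261319.
Under a molecular clock d = 2μt, so t = d/(2μ) = 0.261319 / (2 × 0.033) = 3.96 Myr.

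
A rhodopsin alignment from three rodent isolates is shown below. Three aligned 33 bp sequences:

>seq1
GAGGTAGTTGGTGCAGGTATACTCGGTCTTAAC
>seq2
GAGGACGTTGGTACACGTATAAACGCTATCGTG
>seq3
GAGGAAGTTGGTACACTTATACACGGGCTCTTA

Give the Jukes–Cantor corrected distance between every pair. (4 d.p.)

seq1–seq2: 12/33 sites differ → p ≈ 0.363636, d = −0.75 ln(1 − 0.484848) = 0.497470 ≈ 0.4975.
seq1–seq3: 10/33 sites differ → p ≈ 0.30303, d = −0.75 ln(1 − 0.40404) = 0.388186 ≈ 0.3882.
seq2–seq3: 8/33 sites differ → p ≈ 0.242424, d = −0.75 ln(1 − 0.323232) = 0.292820 ≈ 0.2928.

d(seq1,seq2) = 0.4975, d(seq1,seq3) = 0.3882, d(seq2,seq3) = 0.2928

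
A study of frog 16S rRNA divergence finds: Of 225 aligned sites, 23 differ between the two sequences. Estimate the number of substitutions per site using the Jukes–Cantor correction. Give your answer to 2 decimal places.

p = 23/225 ≈ 0.102222.
d = −(3/4) ln(1 − 4p/3) = −0.75 ln(1 − 0.136296) = −0.75 ln(0.863704)
  = −0.75 × (-0.146525) = 0.109894 substitutions/site.

0.11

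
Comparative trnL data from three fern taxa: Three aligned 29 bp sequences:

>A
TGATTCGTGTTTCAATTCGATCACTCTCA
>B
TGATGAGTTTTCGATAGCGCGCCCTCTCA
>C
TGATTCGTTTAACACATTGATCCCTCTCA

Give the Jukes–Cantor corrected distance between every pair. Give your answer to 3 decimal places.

A–B: 11/29 sites differ → p ≈ 0.37931, d = −0.75 ln(1 − 0.505747) = 0.528531 ≈ 0.529.
A–C: 7/29 sites differ → p ≈ 0.241379, d = −0.75 ln(1 − 0.321839) = 0.291278 ≈ 0.291.
B–C: 10/29 sites differ → p ≈ 0.344828, d = −0.75 ln(1 − 0.459771) = 0.461822 ≈ 0.462.

d(A,B) = 0.529, d(A,C) = 0.291, d(B,C) = 0.462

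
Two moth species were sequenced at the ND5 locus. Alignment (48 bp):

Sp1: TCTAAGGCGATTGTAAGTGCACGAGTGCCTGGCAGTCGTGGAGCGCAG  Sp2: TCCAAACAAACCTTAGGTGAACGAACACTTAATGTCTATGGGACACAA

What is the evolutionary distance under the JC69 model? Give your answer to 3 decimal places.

0.961

The sequences differ at 26 of 48 sites, so p = 26/48 ≈ 0.541667.
d = −(3/4) ln(1 − 4p/3) = −0.75 ln(1 − 0.722223) = −0.75 ln(0.277777)
  = −0.75 × (-1.280937) = 0.960703 substitutions/site.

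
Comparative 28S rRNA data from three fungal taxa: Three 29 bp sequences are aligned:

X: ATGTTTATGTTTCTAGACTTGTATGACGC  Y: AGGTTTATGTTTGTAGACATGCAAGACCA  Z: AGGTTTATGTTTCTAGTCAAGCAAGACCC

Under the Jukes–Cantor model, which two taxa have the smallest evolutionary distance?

X–Y: 7/29 differ, p = 0.241, d = 0.291.
X–Z: 7/29 differ, p = 0.241, d = 0.291.
Y–Z: 4/29 differ, p = 0.138, d = 0.152.
The smallest distance is between Y and Z.

Y and Z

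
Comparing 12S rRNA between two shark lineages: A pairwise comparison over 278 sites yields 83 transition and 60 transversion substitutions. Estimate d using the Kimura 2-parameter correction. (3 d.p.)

P = 83/278 ≈ 0.298561 and Q = 60/278 ≈ 0.215827.
Under the Kimura two-parameter model, d = −½ ln(1 − 2P − Q) − ¼ ln(1 − 2Q).
1 − 2P − Q = 0.187051, giving −½ ln(0.187051) = 0.838187.
1 − 2Q = 0.568346, giving −¼ ln(0.568346) = 0.141256.
d = 0.838187 + 0.141256 = 0.979443.

0.979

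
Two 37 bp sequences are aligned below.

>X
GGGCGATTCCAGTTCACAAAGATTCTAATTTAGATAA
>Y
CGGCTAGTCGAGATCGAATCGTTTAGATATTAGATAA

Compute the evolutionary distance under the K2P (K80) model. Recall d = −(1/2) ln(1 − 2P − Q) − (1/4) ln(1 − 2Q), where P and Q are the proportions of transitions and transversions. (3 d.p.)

Of 37 sites, 1 differences are transitions and 13 are transversions, so P = 1/37 ≈ 0.027027 and Q = 13/37 ≈ 0.351351.
Under the Kimura two-parameter model, d = −½ ln(1 − 2P − Q) − ¼ ln(1 − 2Q).
1 − 2P − Q = 0.594595, giving −½ ln(0.594595) = 0.259937.
1 − 2Q = 0.297298, giving −¼ ln(0.297298) = 0.303255.
d = 0.259937 + 0.303255 = 0.563192.

0.563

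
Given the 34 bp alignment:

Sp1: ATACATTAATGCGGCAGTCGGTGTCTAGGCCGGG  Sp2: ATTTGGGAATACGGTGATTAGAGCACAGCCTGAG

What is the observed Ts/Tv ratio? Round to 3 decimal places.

2.000

Transitions are A↔G and C↔T; transversions are all other mismatches.
Transitions: 12. Transversions: 6.
R = 12/6 = 2.000.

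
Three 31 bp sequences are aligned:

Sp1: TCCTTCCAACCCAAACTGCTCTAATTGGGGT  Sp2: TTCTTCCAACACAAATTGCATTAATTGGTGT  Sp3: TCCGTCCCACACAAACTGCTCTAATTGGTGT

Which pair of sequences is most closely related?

Sp1 and Sp3

Sp1–Sp2: 6/31 differ, p = 0.194, d = 0.224.
Sp1–Sp3: 4/31 differ, p = 0.129, d = 0.142.
Sp2–Sp3: 6/31 differ, p = 0.194, d = 0.224.
The smallest distance is between Sp1 and Sp3.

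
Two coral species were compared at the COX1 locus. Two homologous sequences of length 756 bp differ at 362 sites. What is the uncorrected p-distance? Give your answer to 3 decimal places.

p = 362/756 = 0.478835… ≈ 0.479 (to 3 d.p.).

0.479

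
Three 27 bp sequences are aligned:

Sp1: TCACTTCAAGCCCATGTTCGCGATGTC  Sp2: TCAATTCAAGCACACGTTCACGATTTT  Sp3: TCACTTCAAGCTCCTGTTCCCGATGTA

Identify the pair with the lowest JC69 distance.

Sp1 and Sp3

Sp1–Sp2: 6/27 differ, p = 0.222, d = 0.264.
Sp1–Sp3: 4/27 differ, p = 0.148, d = 0.165.
Sp2–Sp3: 7/27 differ, p = 0.259, d = 0.318.
The smallest distance is between Sp1 and Sp3.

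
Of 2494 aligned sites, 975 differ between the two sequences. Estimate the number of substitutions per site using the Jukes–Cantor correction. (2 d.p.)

p = 975/2494 ≈ 0.390938.
d = −(3/4) ln(1 − 4p/3) = −0.75 ln(1 − 0.521251) = −0.75 ln(0.478749)
  = −0.75 × (-0.736579) = 0.552434 substitutions/site.

0.55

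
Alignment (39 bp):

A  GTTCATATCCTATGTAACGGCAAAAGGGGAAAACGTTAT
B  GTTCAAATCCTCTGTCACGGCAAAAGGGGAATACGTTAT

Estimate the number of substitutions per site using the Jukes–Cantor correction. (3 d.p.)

The sequences differ at 4 of 39 sites (6, 12, 16, 32), so p = 4/39 ≈ 0.102564.
d = −(3/4) ln(1 − 4p/3) = −0.75 ln(1 − 0.136752) = −0.75 ln(0.863248)
  = −0.75 × (-0.147053) = 0.110290 substitutions/site.

0.110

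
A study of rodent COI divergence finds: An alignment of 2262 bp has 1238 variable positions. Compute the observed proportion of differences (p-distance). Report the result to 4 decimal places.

p = 1238/2262 = 0.547303… ≈ 0.5473 (to 4 d.p.).

0.5473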